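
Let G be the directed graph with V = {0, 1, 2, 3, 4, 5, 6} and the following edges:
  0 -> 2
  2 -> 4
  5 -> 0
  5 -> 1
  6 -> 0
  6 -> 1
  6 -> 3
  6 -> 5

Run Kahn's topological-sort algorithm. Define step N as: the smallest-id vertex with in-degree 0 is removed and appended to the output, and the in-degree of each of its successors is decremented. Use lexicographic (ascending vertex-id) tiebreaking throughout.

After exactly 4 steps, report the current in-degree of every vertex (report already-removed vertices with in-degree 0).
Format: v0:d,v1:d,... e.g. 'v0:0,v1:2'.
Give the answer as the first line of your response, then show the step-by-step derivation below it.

v0:0,v1:0,v2:0,v3:0,v4:1,v5:0,v6:0

step 1: output 6; order=[6]; indeg=(1,1,1,0,1,0,0)
step 2: output 3; order=[6,3]; indeg=(1,1,1,0,1,0,0)
step 3: output 5; order=[6,3,5]; indeg=(0,0,1,0,1,0,0)
step 4: output 0; order=[6,3,5,0]; indeg=(0,0,0,0,1,0,0)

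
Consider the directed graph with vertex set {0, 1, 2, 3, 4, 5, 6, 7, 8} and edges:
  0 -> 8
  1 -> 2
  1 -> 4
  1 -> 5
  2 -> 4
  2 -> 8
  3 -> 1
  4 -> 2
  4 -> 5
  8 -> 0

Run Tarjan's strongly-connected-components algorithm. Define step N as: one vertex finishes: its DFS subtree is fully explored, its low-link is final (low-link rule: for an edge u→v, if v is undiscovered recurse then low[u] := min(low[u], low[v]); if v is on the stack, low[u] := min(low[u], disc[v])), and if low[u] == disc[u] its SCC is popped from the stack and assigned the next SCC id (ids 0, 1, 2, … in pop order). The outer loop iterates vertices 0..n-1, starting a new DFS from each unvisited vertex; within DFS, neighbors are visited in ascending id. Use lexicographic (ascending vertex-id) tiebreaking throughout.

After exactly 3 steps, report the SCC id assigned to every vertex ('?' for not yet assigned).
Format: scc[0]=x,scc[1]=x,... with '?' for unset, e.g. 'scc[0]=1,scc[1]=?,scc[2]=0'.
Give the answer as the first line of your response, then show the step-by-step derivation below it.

scc[0]=0,scc[1]=?,scc[2]=?,scc[3]=?,scc[4]=?,scc[5]=1,scc[6]=?,scc[7]=?,scc[8]=0

step 1: low=(low[0]=0,low[1]=?,low[2]=?,low[3]=?,low[4]=?,low[5]=?,low[6]=?,low[7]=?,low[8]=0); scc=(scc[0]=?,scc[1]=?,scc[2]=?,scc[3]=?,scc[4]=?,scc[5]=?,scc[6]=?,scc[7]=?,scc[8]=?)
step 2: low=(low[0]=0,low[1]=?,low[2]=?,low[3]=?,low[4]=?,low[5]=?,low[6]=?,low[7]=?,low[8]=0); scc=(scc[0]=0,scc[1]=?,scc[2]=?,scc[3]=?,scc[4]=?,scc[5]=?,scc[6]=?,scc[7]=?,scc[8]=0)
step 3: low=(low[0]=0,low[1]=2,low[2]=3,low[3]=?,low[4]=3,low[5]=5,low[6]=?,low[7]=?,low[8]=0); scc=(scc[0]=0,scc[1]=?,scc[2]=?,scc[3]=?,scc[4]=?,scc[5]=1,scc[6]=?,scc[7]=?,scc[8]=0)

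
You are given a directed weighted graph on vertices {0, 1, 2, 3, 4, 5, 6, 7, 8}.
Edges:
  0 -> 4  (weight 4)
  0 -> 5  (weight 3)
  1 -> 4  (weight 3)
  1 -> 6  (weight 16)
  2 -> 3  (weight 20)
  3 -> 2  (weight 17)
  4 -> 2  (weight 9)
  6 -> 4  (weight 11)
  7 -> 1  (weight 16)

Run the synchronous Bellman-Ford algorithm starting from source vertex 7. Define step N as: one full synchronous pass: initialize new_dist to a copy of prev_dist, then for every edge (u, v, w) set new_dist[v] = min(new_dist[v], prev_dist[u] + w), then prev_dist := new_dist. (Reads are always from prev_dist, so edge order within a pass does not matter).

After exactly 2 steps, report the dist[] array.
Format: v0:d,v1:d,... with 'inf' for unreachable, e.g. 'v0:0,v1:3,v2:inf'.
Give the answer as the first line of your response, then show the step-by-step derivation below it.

v0:inf,v1:16,v2:inf,v3:inf,v4:19,v5:inf,v6:32,v7:0,v8:inf

step 1: dist = v0:inf,v1:16,v2:inf,v3:inf,v4:inf,v5:inf,v6:inf,v7:0,v8:inf
step 2: dist = v0:inf,v1:16,v2:inf,v3:inf,v4:19,v5:inf,v6:32,v7:0,v8:inf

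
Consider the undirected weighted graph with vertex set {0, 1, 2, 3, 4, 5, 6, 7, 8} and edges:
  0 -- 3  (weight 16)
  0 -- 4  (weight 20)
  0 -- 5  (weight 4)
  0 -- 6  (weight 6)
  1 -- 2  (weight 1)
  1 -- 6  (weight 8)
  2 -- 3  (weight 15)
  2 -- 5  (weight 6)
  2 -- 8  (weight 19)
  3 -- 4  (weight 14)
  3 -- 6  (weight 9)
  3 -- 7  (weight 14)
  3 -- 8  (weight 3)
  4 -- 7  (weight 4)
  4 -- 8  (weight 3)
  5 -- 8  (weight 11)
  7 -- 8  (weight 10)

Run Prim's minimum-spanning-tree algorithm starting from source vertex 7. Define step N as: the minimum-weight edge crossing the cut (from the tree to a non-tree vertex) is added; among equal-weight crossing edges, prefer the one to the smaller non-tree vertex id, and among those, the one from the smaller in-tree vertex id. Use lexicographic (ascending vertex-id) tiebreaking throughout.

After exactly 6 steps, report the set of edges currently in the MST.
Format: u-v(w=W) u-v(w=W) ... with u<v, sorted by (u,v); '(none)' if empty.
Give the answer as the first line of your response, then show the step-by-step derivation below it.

0-5(w=4) 0-6(w=6) 3-6(w=9) 3-8(w=3) 4-7(w=4) 4-8(w=3)

step 1: add edge 4-7 (w=4); MST = {4-7(w=4)}
step 2: add edge 4-8 (w=3); MST = {4-7(w=4) 4-8(w=3)}
step 3: add edge 3-8 (w=3); MST = {3-8(w=3) 4-7(w=4) 4-8(w=3)}
step 4: add edge 3-6 (w=9); MST = {3-6(w=9) 3-8(w=3) 4-7(w=4) 4-8(w=3)}
step 5: add edge 0-6 (w=6); MST = {0-6(w=6) 3-6(w=9) 3-8(w=3) 4-7(w=4) 4-8(w=3)}
step 6: add edge 0-5 (w=4); MST = {0-5(w=4) 0-6(w=6) 3-6(w=9) 3-8(w=3) 4-7(w=4) 4-8(w=3)}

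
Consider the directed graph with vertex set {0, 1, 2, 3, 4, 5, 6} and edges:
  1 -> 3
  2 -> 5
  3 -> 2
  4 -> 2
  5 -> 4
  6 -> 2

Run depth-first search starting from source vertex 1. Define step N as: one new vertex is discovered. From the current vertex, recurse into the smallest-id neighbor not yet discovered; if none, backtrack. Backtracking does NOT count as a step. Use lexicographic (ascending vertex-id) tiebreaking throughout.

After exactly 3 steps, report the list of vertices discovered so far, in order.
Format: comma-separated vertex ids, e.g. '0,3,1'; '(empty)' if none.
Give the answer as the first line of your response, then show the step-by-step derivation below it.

1,3,2

step 1: discover 1; path=1; order=1
step 2: discover 3; path=1>3; order=1,3
step 3: discover 2; path=1>3>2; order=1,3,2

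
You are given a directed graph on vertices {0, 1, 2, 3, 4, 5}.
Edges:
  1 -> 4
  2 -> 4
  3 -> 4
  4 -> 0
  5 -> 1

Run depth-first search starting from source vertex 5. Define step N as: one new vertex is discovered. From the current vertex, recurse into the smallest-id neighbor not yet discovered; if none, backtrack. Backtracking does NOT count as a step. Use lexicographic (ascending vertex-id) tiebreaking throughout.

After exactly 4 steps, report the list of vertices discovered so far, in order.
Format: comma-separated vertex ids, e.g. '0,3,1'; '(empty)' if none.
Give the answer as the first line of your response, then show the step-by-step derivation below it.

5,1,4,0

step 1: discover 5; path=5; order=5
step 2: discover 1; path=5>1; order=5,1
step 3: discover 4; path=5>1>4; order=5,1,4
step 4: discover 0; path=5>1>4>0; order=5,1,4,0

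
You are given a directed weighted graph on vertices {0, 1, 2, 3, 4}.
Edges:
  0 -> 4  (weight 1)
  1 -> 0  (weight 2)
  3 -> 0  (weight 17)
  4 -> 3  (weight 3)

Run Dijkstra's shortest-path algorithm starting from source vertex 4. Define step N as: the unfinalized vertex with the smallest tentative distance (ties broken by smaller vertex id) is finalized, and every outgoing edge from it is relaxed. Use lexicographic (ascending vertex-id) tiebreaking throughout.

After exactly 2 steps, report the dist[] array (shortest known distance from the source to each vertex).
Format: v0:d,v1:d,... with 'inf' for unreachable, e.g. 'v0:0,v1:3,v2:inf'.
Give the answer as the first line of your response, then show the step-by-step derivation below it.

v0:20,v1:inf,v2:inf,v3:3,v4:0

step 1: dist = v0:inf,v1:inf,v2:inf,v3:3,v4:0
step 2: dist = v0:20,v1:inf,v2:inf,v3:3,v4:0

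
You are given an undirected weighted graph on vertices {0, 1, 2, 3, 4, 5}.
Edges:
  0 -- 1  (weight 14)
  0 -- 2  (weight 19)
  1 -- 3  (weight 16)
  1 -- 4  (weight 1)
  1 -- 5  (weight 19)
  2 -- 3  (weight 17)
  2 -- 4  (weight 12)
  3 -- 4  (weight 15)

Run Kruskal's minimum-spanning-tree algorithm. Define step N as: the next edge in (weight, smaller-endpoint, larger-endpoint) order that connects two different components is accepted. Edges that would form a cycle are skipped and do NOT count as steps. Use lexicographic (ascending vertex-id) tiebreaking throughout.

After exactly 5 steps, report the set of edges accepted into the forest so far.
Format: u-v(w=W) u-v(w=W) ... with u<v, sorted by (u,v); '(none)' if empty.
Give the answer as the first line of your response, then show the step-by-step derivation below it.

0-1(w=14) 1-4(w=1) 1-5(w=19) 2-4(w=12) 3-4(w=15)

step 1: add edge 1-4 (w=1); MST = {1-4(w=1)}
step 2: add edge 2-4 (w=12); MST = {1-4(w=1) 2-4(w=12)}
step 3: add edge 0-1 (w=14); MST = {0-1(w=14) 1-4(w=1) 2-4(w=12)}
step 4: add edge 3-4 (w=15); MST = {0-1(w=14) 1-4(w=1) 2-4(w=12) 3-4(w=15)}
step 5: add edge 1-5 (w=19); MST = {0-1(w=14) 1-4(w=1) 1-5(w=19) 2-4(w=12) 3-4(w=15)}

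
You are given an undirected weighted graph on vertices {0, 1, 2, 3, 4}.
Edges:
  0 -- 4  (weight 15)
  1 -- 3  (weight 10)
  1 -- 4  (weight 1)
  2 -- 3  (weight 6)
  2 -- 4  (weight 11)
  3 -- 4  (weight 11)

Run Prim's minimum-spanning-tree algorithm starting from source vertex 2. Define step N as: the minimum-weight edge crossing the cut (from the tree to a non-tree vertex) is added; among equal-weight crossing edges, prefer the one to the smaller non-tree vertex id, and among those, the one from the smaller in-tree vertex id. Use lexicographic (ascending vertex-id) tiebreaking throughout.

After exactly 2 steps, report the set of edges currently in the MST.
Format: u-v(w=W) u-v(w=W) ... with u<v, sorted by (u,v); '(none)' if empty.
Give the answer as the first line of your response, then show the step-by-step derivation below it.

1-3(w=10) 2-3(w=6)

step 1: add edge 2-3 (w=6); MST = {2-3(w=6)}
step 2: add edge 1-3 (w=10); MST = {1-3(w=10) 2-3(w=6)}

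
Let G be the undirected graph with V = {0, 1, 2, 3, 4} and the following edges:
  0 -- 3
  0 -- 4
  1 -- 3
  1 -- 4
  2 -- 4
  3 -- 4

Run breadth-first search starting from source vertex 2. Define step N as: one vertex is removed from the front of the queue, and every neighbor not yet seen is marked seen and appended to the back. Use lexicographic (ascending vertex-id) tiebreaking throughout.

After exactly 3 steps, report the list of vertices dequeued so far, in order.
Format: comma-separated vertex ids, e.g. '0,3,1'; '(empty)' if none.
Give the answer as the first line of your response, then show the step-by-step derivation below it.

2,4,0

step 1: dequeue 2; queue=[4]; order=2
step 2: dequeue 4; queue=[0,1,3]; order=2,4
step 3: dequeue 0; queue=[1,3]; order=2,4,0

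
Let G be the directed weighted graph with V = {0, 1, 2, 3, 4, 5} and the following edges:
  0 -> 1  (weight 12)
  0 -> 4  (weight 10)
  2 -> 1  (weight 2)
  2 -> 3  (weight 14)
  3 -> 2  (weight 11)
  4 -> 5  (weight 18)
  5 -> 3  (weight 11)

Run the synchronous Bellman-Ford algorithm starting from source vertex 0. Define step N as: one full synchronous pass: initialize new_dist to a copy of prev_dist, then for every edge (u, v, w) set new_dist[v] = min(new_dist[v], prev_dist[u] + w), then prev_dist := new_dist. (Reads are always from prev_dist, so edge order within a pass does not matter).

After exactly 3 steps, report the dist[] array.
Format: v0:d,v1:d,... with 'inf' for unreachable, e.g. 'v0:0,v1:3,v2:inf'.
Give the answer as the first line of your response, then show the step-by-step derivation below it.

v0:0,v1:12,v2:inf,v3:39,v4:10,v5:28

step 1: dist = v0:0,v1:12,v2:inf,v3:inf,v4:10,v5:inf
step 2: dist = v0:0,v1:12,v2:inf,v3:inf,v4:10,v5:28
step 3: dist = v0:0,v1:12,v2:inf,v3:39,v4:10,v5:28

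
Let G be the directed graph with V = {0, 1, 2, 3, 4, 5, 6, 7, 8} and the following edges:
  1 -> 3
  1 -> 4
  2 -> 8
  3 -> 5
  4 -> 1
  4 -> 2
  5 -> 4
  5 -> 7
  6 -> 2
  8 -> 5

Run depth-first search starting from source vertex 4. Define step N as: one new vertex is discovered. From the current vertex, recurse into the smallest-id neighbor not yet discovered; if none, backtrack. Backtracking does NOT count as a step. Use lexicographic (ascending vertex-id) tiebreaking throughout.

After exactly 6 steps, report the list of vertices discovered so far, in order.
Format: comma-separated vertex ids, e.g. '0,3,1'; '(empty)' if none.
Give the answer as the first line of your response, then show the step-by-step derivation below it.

4,1,3,5,7,2

step 1: discover 4; path=4; order=4
step 2: discover 1; path=4>1; order=4,1
step 3: discover 3; path=4>1>3; order=4,1,3
step 4: discover 5; path=4>1>3>5; order=4,1,3,5
step 5: discover 7; path=4>1>3>5>7; order=4,1,3,5,7
step 6: discover 2; path=4>2; order=4,1,3,5,7,2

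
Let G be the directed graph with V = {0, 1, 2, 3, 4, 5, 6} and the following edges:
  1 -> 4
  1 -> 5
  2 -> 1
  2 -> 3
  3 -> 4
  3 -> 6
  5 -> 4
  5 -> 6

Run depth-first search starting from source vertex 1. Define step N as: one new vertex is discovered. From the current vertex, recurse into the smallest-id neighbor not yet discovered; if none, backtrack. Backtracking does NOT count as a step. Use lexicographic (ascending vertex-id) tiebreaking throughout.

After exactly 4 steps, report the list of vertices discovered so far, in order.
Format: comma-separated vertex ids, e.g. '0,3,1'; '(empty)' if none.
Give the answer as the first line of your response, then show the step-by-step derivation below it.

1,4,5,6

step 1: discover 1; path=1; order=1
step 2: discover 4; path=1>4; order=1,4
step 3: discover 5; path=1>5; order=1,4,5
step 4: discover 6; path=1>5>6; order=1,4,5,6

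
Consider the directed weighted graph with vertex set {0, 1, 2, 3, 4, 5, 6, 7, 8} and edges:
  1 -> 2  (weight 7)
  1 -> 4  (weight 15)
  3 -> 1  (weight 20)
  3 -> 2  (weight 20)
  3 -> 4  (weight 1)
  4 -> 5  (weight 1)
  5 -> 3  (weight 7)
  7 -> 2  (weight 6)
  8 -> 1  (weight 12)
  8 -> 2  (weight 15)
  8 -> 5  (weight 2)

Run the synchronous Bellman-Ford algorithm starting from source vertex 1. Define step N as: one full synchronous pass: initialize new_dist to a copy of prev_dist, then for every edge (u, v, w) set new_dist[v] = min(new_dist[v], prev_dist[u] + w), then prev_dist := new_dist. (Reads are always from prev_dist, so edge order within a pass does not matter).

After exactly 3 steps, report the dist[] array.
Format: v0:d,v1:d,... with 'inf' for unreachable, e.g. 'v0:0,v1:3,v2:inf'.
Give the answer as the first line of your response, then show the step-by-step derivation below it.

v0:inf,v1:0,v2:7,v3:23,v4:15,v5:16,v6:inf,v7:inf,v8:inf

step 1: dist = v0:inf,v1:0,v2:7,v3:inf,v4:15,v5:inf,v6:inf,v7:inf,v8:inf
step 2: dist = v0:inf,v1:0,v2:7,v3:inf,v4:15,v5:16,v6:inf,v7:inf,v8:inf
step 3: dist = v0:inf,v1:0,v2:7,v3:23,v4:15,v5:16,v6:inf,v7:inf,v8:inf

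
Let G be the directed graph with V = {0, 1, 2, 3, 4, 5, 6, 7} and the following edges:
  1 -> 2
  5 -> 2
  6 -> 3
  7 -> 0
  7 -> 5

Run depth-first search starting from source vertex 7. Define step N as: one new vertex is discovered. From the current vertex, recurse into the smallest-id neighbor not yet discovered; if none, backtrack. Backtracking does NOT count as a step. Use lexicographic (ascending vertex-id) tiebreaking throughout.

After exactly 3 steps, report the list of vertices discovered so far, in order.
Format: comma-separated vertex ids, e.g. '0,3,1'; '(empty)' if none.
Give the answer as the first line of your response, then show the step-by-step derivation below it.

7,0,5

step 1: discover 7; path=7; order=7
step 2: discover 0; path=7>0; order=7,0
step 3: discover 5; path=7>5; order=7,0,5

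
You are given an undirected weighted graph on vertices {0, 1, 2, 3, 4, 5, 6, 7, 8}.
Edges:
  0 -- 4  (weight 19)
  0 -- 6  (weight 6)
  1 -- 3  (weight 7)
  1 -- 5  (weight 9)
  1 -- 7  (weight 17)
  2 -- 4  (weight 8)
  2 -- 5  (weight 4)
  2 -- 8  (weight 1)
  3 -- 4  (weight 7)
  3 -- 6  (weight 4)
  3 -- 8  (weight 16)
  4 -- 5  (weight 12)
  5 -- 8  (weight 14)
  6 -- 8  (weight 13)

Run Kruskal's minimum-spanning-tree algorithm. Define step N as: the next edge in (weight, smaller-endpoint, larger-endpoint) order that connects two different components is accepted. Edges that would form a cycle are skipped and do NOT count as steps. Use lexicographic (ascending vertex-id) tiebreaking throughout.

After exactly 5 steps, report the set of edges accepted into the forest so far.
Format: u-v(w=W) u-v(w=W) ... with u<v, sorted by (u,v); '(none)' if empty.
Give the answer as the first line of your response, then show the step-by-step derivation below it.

0-6(w=6) 1-3(w=7) 2-5(w=4) 2-8(w=1) 3-6(w=4)

step 1: add edge 2-8 (w=1); MST = {2-8(w=1)}
step 2: add edge 2-5 (w=4); MST = {2-5(w=4) 2-8(w=1)}
step 3: add edge 3-6 (w=4); MST = {2-5(w=4) 2-8(w=1) 3-6(w=4)}
step 4: add edge 0-6 (w=6); MST = {0-6(w=6) 2-5(w=4) 2-8(w=1) 3-6(w=4)}
step 5: add edge 1-3 (w=7); MST = {0-6(w=6) 1-3(w=7) 2-5(w=4) 2-8(w=1) 3-6(w=4)}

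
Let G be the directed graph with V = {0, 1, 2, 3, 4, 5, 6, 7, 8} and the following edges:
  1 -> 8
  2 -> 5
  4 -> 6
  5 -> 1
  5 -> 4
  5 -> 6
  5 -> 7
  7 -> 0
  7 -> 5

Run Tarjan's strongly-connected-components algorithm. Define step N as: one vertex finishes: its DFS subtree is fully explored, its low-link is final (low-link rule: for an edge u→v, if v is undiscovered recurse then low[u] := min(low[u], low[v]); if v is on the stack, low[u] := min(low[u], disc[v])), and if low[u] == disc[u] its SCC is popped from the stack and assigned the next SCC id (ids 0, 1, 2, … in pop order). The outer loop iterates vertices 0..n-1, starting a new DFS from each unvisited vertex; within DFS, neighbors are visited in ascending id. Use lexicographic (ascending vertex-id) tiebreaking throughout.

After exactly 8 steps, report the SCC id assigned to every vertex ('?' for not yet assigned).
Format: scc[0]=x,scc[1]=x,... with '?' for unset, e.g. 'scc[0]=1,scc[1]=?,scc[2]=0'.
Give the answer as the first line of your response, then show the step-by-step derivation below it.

scc[0]=0,scc[1]=2,scc[2]=6,scc[3]=?,scc[4]=4,scc[5]=5,scc[6]=3,scc[7]=5,scc[8]=1

step 1: low=(low[0]=0,low[1]=?,low[2]=?,low[3]=?,low[4]=?,low[5]=?,low[6]=?,low[7]=?,low[8]=?); scc=(scc[0]=0,scc[1]=?,scc[2]=?,scc[3]=?,scc[4]=?,scc[5]=?,scc[6]=?,scc[7]=?,scc[8]=?)
step 2: low=(low[0]=0,low[1]=1,low[2]=?,low[3]=?,low[4]=?,low[5]=?,low[6]=?,low[7]=?,low[8]=2); scc=(scc[0]=0,scc[1]=?,scc[2]=?,scc[3]=?,scc[4]=?,scc[5]=?,scc[6]=?,scc[7]=?,scc[8]=1)
step 3: low=(low[0]=0,low[1]=1,low[2]=?,low[3]=?,low[4]=?,low[5]=?,low[6]=?,low[7]=?,low[8]=2); scc=(scc[0]=0,scc[1]=2,scc[2]=?,scc[3]=?,scc[4]=?,scc[5]=?,scc[6]=?,scc[7]=?,scc[8]=1)
step 4: low=(low[0]=0,low[1]=1,low[2]=3,low[3]=?,low[4]=5,low[5]=4,low[6]=6,low[7]=?,low[8]=2); scc=(scc[0]=0,scc[1]=2,scc[2]=?,scc[3]=?,scc[4]=?,scc[5]=?,scc[6]=3,scc[7]=?,scc[8]=1)
step 5: low=(low[0]=0,low[1]=1,low[2]=3,low[3]=?,low[4]=5,low[5]=4,low[6]=6,low[7]=?,low[8]=2); scc=(scc[0]=0,scc[1]=2,scc[2]=?,scc[3]=?,scc[4]=4,scc[5]=?,scc[6]=3,scc[7]=?,scc[8]=1)
step 6: low=(low[0]=0,low[1]=1,low[2]=3,low[3]=?,low[4]=5,low[5]=4,low[6]=6,low[7]=4,low[8]=2); scc=(scc[0]=0,scc[1]=2,scc[2]=?,scc[3]=?,scc[4]=4,scc[5]=?,scc[6]=3,scc[7]=?,scc[8]=1)
step 7: low=(low[0]=0,low[1]=1,low[2]=3,low[3]=?,low[4]=5,low[5]=4,low[6]=6,low[7]=4,low[8]=2); scc=(scc[0]=0,scc[1]=2,scc[2]=?,scc[3]=?,scc[4]=4,scc[5]=5,scc[6]=3,scc[7]=5,scc[8]=1)
step 8: low=(low[0]=0,low[1]=1,low[2]=3,low[3]=?,low[4]=5,low[5]=4,low[6]=6,low[7]=4,low[8]=2); scc=(scc[0]=0,scc[1]=2,scc[2]=6,scc[3]=?,scc[4]=4,scc[5]=5,scc[6]=3,scc[7]=5,scc[8]=1)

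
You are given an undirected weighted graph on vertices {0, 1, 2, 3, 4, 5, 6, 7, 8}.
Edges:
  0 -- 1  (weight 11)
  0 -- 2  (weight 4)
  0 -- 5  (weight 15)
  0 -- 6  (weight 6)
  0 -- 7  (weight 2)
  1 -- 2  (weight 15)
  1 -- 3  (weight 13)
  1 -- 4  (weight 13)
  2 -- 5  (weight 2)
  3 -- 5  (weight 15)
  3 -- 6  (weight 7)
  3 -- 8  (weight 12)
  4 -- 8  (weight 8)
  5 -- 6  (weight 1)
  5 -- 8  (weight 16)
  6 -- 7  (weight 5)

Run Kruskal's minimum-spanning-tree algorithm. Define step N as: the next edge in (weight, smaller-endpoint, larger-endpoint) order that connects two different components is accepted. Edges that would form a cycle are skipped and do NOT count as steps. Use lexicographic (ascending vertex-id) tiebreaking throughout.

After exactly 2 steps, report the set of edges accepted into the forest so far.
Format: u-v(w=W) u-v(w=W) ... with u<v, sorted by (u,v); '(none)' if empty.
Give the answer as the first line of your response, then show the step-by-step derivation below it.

0-7(w=2) 5-6(w=1)

step 1: add edge 5-6 (w=1); MST = {5-6(w=1)}
step 2: add edge 0-7 (w=2); MST = {0-7(w=2) 5-6(w=1)}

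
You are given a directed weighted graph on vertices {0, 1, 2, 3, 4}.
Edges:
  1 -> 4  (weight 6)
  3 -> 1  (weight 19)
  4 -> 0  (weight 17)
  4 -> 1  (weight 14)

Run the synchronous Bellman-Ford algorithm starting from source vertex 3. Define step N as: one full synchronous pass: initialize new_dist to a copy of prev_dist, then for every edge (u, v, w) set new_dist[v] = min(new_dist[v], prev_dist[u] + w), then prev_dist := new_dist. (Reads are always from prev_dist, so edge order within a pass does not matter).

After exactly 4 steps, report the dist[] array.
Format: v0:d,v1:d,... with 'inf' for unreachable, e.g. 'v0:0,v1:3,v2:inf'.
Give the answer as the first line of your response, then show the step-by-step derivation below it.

v0:42,v1:19,v2:inf,v3:0,v4:25

step 1: dist = v0:inf,v1:19,v2:inf,v3:0,v4:inf
step 2: dist = v0:inf,v1:19,v2:inf,v3:0,v4:25
step 3: dist = v0:42,v1:19,v2:inf,v3:0,v4:25
step 4: dist = v0:42,v1:19,v2:inf,v3:0,v4:25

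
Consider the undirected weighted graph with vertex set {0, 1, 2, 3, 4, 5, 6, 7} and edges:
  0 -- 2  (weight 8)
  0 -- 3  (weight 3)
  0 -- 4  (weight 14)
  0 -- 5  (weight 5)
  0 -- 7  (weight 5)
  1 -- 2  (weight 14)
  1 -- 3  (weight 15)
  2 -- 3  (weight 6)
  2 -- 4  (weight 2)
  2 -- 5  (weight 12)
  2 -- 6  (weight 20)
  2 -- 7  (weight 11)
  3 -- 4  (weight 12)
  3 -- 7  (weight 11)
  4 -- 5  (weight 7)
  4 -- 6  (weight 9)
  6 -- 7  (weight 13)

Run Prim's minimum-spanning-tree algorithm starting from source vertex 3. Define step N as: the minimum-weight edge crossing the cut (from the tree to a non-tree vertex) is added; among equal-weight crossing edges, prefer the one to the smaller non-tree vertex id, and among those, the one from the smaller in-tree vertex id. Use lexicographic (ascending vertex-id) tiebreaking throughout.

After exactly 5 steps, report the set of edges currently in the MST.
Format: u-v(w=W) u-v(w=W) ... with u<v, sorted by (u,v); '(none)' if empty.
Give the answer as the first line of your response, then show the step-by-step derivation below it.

0-3(w=3) 0-5(w=5) 0-7(w=5) 2-3(w=6) 2-4(w=2)

step 1: add edge 0-3 (w=3); MST = {0-3(w=3)}
step 2: add edge 0-5 (w=5); MST = {0-3(w=3) 0-5(w=5)}
step 3: add edge 0-7 (w=5); MST = {0-3(w=3) 0-5(w=5) 0-7(w=5)}
step 4: add edge 2-3 (w=6); MST = {0-3(w=3) 0-5(w=5) 0-7(w=5) 2-3(w=6)}
step 5: add edge 2-4 (w=2); MST = {0-3(w=3) 0-5(w=5) 0-7(w=5) 2-3(w=6) 2-4(w=2)}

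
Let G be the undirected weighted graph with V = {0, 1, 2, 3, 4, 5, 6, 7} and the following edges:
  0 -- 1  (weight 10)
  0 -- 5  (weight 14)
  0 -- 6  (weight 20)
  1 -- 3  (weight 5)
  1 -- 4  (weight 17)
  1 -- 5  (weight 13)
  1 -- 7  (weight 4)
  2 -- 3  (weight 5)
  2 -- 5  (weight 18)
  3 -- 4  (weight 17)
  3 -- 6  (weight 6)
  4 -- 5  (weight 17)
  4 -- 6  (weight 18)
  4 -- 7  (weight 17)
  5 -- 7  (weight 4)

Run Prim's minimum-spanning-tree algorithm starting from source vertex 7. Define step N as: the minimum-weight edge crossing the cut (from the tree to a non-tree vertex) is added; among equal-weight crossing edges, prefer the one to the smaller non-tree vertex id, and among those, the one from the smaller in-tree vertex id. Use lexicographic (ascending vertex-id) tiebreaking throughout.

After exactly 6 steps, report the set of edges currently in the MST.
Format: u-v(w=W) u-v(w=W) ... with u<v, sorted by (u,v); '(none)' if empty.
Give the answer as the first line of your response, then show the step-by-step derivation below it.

0-1(w=10) 1-3(w=5) 1-7(w=4) 2-3(w=5) 3-6(w=6) 5-7(w=4)

step 1: add edge 1-7 (w=4); MST = {1-7(w=4)}
step 2: add edge 5-7 (w=4); MST = {1-7(w=4) 5-7(w=4)}
step 3: add edge 1-3 (w=5); MST = {1-3(w=5) 1-7(w=4) 5-7(w=4)}
step 4: add edge 2-3 (w=5); MST = {1-3(w=5) 1-7(w=4) 2-3(w=5) 5-7(w=4)}
step 5: add edge 3-6 (w=6); MST = {1-3(w=5) 1-7(w=4) 2-3(w=5) 3-6(w=6) 5-7(w=4)}
step 6: add edge 0-1 (w=10); MST = {0-1(w=10) 1-3(w=5) 1-7(w=4) 2-3(w=5) 3-6(w=6) 5-7(w=4)}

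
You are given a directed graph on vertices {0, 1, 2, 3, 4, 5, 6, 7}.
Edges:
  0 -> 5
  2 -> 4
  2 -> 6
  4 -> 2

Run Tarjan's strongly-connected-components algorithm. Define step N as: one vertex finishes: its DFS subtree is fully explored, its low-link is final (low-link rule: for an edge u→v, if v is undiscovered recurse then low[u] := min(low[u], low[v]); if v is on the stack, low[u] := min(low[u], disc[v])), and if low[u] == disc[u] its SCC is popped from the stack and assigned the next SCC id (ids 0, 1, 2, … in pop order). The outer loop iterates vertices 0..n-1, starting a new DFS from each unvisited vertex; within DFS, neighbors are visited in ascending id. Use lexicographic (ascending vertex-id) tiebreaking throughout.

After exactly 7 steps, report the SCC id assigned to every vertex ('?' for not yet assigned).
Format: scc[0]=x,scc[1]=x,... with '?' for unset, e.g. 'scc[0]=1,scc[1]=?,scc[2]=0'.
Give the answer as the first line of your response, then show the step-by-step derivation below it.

scc[0]=1,scc[1]=2,scc[2]=4,scc[3]=5,scc[4]=4,scc[5]=0,scc[6]=3,scc[7]=?

step 1: low=(low[0]=0,low[1]=?,low[2]=?,low[3]=?,low[4]=?,low[5]=1,low[6]=?,low[7]=?); scc=(scc[0]=?,scc[1]=?,scc[2]=?,scc[3]=?,scc[4]=?,scc[5]=0,scc[6]=?,scc[7]=?)
step 2: low=(low[0]=0,low[1]=?,low[2]=?,low[3]=?,low[4]=?,low[5]=1,low[6]=?,low[7]=?); scc=(scc[0]=1,scc[1]=?,scc[2]=?,scc[3]=?,scc[4]=?,scc[5]=0,scc[6]=?,scc[7]=?)
step 3: low=(low[0]=0,low[1]=2,low[2]=?,low[3]=?,low[4]=?,low[5]=1,low[6]=?,low[7]=?); scc=(scc[0]=1,scc[1]=2,scc[2]=?,scc[3]=?,scc[4]=?,scc[5]=0,scc[6]=?,scc[7]=?)
step 4: low=(low[0]=0,low[1]=2,low[2]=3,low[3]=?,low[4]=3,low[5]=1,low[6]=?,low[7]=?); scc=(scc[0]=1,scc[1]=2,scc[2]=?,scc[3]=?,scc[4]=?,scc[5]=0,scc[6]=?,scc[7]=?)
step 5: low=(low[0]=0,low[1]=2,low[2]=3,low[3]=?,low[4]=3,low[5]=1,low[6]=5,low[7]=?); scc=(scc[0]=1,scc[1]=2,scc[2]=?,scc[3]=?,scc[4]=?,scc[5]=0,scc[6]=3,scc[7]=?)
step 6: low=(low[0]=0,low[1]=2,low[2]=3,low[3]=?,low[4]=3,low[5]=1,low[6]=5,low[7]=?); scc=(scc[0]=1,scc[1]=2,scc[2]=4,scc[3]=?,scc[4]=4,scc[5]=0,scc[6]=3,scc[7]=?)
step 7: low=(low[0]=0,low[1]=2,low[2]=3,low[3]=6,low[4]=3,low[5]=1,low[6]=5,low[7]=?); scc=(scc[0]=1,scc[1]=2,scc[2]=4,scc[3]=5,scc[4]=4,scc[5]=0,scc[6]=3,scc[7]=?)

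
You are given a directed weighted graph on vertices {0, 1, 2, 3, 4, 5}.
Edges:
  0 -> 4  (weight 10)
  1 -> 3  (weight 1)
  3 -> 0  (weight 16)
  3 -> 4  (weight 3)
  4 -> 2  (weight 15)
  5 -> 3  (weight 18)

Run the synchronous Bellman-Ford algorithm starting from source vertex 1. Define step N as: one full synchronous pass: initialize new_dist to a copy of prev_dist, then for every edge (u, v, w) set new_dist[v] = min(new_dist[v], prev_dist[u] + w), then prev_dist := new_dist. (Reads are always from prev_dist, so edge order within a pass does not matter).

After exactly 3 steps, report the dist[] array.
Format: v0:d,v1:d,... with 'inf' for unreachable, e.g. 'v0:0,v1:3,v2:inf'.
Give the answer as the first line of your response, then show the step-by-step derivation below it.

v0:17,v1:0,v2:19,v3:1,v4:4,v5:inf

step 1: dist = v0:inf,v1:0,v2:inf,v3:1,v4:inf,v5:inf
step 2: dist = v0:17,v1:0,v2:inf,v3:1,v4:4,v5:inf
step 3: dist = v0:17,v1:0,v2:19,v3:1,v4:4,v5:inf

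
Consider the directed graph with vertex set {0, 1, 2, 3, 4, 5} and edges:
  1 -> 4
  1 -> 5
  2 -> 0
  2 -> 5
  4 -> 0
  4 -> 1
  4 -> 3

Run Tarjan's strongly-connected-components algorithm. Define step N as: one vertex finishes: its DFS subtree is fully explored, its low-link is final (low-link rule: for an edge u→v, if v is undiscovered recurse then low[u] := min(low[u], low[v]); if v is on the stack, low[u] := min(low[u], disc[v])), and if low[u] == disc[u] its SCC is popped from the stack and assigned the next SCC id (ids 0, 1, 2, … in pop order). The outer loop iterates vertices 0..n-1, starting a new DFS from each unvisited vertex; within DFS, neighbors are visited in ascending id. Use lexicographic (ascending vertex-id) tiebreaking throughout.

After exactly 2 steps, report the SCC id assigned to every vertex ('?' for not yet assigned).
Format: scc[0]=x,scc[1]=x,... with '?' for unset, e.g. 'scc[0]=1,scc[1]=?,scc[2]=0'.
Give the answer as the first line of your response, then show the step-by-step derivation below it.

scc[0]=0,scc[1]=?,scc[2]=?,scc[3]=1,scc[4]=?,scc[5]=?

step 1: low=(low[0]=0,low[1]=?,low[2]=?,low[3]=?,low[4]=?,low[5]=?); scc=(scc[0]=0,scc[1]=?,scc[2]=?,scc[3]=?,scc[4]=?,scc[5]=?)
step 2: low=(low[0]=0,low[1]=1,low[2]=?,low[3]=3,low[4]=1,low[5]=?); scc=(scc[0]=0,scc[1]=?,scc[2]=?,scc[3]=1,scc[4]=?,scc[5]=?)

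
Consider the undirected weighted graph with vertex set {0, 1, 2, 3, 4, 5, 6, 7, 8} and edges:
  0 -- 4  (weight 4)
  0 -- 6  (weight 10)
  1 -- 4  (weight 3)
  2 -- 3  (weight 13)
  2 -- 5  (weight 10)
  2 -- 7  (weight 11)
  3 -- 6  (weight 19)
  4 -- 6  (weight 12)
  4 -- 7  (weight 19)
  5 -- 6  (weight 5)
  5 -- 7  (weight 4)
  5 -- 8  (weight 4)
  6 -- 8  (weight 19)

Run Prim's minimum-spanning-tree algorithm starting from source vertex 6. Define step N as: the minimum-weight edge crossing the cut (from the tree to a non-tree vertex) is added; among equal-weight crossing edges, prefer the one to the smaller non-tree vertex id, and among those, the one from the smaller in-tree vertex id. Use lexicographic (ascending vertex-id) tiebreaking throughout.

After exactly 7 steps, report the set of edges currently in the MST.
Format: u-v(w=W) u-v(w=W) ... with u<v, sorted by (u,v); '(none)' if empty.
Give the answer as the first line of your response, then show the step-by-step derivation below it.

0-4(w=4) 0-6(w=10) 1-4(w=3) 2-5(w=10) 5-6(w=5) 5-7(w=4) 5-8(w=4)

step 1: add edge 5-6 (w=5); MST = {5-6(w=5)}
step 2: add edge 5-7 (w=4); MST = {5-6(w=5) 5-7(w=4)}
step 3: add edge 5-8 (w=4); MST = {5-6(w=5) 5-7(w=4) 5-8(w=4)}
step 4: add edge 0-6 (w=10); MST = {0-6(w=10) 5-6(w=5) 5-7(w=4) 5-8(w=4)}
step 5: add edge 0-4 (w=4); MST = {0-4(w=4) 0-6(w=10) 5-6(w=5) 5-7(w=4) 5-8(w=4)}
step 6: add edge 1-4 (w=3); MST = {0-4(w=4) 0-6(w=10) 1-4(w=3) 5-6(w=5) 5-7(w=4) 5-8(w=4)}
step 7: add edge 2-5 (w=10); MST = {0-4(w=4) 0-6(w=10) 1-4(w=3) 2-5(w=10) 5-6(w=5) 5-7(w=4) 5-8(w=4)}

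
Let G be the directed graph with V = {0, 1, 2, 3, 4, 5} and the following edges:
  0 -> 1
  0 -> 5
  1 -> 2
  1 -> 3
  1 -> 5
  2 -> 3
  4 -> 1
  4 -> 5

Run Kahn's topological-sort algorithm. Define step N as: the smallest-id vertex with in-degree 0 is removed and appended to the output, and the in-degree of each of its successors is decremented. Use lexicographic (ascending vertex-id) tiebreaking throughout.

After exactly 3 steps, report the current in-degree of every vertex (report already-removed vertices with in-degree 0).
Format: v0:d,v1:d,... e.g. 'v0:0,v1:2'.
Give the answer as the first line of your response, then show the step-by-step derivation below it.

v0:0,v1:0,v2:0,v3:1,v4:0,v5:0

step 1: output 0; order=[0]; indeg=(0,1,1,2,0,2)
step 2: output 4; order=[0,4]; indeg=(0,0,1,2,0,1)
step 3: output 1; order=[0,4,1]; indeg=(0,0,0,1,0,0)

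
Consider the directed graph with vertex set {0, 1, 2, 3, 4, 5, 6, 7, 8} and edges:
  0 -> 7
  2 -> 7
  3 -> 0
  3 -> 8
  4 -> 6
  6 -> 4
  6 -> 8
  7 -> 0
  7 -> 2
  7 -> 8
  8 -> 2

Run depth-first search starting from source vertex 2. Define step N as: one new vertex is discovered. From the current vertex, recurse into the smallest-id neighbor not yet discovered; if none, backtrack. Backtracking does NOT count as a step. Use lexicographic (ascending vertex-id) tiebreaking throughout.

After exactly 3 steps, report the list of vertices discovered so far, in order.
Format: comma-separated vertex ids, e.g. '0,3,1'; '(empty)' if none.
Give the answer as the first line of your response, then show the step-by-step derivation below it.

2,7,0

step 1: discover 2; path=2; order=2
step 2: discover 7; path=2>7; order=2,7
step 3: discover 0; path=2>7>0; order=2,7,0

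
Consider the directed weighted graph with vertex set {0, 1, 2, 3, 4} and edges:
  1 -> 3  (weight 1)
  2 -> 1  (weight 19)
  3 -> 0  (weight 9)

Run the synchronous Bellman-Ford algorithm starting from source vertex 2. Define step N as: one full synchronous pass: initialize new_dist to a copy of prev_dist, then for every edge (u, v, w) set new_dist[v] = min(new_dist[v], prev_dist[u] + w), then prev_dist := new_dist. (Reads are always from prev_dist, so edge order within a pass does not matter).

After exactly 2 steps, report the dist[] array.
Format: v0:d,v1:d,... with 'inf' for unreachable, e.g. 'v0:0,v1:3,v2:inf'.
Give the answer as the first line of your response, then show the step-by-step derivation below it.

v0:inf,v1:19,v2:0,v3:20,v4:inf

step 1: dist = v0:inf,v1:19,v2:0,v3:inf,v4:inf
step 2: dist = v0:inf,v1:19,v2:0,v3:20,v4:inf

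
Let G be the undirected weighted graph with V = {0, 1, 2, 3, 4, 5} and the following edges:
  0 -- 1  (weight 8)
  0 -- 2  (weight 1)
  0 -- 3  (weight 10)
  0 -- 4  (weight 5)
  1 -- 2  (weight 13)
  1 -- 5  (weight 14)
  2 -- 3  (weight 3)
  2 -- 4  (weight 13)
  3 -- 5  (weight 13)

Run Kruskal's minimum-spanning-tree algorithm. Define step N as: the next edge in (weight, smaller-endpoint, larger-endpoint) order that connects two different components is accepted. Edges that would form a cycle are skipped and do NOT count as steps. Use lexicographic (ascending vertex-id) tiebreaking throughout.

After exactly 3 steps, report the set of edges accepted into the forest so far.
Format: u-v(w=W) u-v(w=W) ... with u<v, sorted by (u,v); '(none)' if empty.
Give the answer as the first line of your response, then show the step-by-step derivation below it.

0-2(w=1) 0-4(w=5) 2-3(w=3)

step 1: add edge 0-2 (w=1); MST = {0-2(w=1)}
step 2: add edge 2-3 (w=3); MST = {0-2(w=1) 2-3(w=3)}
step 3: add edge 0-4 (w=5); MST = {0-2(w=1) 0-4(w=5) 2-3(w=3)}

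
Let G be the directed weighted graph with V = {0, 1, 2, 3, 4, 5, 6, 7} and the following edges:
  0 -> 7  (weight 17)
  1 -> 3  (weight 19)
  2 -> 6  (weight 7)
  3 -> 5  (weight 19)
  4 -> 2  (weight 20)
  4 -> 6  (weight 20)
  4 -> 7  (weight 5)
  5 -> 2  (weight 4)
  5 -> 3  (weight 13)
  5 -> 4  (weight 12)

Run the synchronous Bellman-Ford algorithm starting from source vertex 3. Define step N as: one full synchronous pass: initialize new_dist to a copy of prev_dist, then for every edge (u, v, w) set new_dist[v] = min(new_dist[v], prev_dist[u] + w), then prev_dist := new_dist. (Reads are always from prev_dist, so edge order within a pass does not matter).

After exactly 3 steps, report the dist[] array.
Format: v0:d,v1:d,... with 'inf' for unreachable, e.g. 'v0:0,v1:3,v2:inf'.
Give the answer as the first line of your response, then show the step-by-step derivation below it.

v0:inf,v1:inf,v2:23,v3:0,v4:31,v5:19,v6:30,v7:36

step 1: dist = v0:inf,v1:inf,v2:inf,v3:0,v4:inf,v5:19,v6:inf,v7:inf
step 2: dist = v0:inf,v1:inf,v2:23,v3:0,v4:31,v5:19,v6:inf,v7:inf
step 3: dist = v0:inf,v1:inf,v2:23,v3:0,v4:31,v5:19,v6:30,v7:36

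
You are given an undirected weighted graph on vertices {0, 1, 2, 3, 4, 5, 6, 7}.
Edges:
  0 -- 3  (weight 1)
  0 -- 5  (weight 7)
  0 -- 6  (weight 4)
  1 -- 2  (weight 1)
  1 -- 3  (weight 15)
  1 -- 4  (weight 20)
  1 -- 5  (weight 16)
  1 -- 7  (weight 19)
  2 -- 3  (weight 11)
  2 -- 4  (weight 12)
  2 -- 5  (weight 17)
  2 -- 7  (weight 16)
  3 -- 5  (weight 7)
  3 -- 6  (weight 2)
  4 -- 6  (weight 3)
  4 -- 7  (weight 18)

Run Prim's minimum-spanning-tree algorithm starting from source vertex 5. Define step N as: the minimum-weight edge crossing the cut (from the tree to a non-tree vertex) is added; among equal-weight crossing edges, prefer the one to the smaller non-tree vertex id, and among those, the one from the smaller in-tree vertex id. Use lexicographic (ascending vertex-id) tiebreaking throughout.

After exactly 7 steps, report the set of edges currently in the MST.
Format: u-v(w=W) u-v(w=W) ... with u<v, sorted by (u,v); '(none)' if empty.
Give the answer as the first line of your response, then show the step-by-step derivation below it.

0-3(w=1) 0-5(w=7) 1-2(w=1) 2-3(w=11) 2-7(w=16) 3-6(w=2) 4-6(w=3)

step 1: add edge 0-5 (w=7); MST = {0-5(w=7)}
step 2: add edge 0-3 (w=1); MST = {0-3(w=1) 0-5(w=7)}
step 3: add edge 3-6 (w=2); MST = {0-3(w=1) 0-5(w=7) 3-6(w=2)}
step 4: add edge 4-6 (w=3); MST = {0-3(w=1) 0-5(w=7) 3-6(w=2) 4-6(w=3)}
step 5: add edge 2-3 (w=11); MST = {0-3(w=1) 0-5(w=7) 2-3(w=11) 3-6(w=2) 4-6(w=3)}
step 6: add edge 1-2 (w=1); MST = {0-3(w=1) 0-5(w=7) 1-2(w=1) 2-3(w=11) 3-6(w=2) 4-6(w=3)}
step 7: add edge 2-7 (w=16); MST = {0-3(w=1) 0-5(w=7) 1-2(w=1) 2-3(w=11) 2-7(w=16) 3-6(w=2) 4-6(w=3)}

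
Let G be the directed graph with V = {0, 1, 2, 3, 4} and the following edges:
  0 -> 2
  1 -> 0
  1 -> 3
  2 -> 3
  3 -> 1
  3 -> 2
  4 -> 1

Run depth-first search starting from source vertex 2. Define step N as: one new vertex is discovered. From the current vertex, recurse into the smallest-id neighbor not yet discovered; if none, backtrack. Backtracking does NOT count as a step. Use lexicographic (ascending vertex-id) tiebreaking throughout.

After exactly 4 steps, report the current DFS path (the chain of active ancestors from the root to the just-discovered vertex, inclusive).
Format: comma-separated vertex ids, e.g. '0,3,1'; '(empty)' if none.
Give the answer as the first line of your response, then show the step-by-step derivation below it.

2,3,1,0

step 1: discover 2; path=2; order=2
step 2: discover 3; path=2>3; order=2,3
step 3: discover 1; path=2>3>1; order=2,3,1
step 4: discover 0; path=2>3>1>0; order=2,3,1,0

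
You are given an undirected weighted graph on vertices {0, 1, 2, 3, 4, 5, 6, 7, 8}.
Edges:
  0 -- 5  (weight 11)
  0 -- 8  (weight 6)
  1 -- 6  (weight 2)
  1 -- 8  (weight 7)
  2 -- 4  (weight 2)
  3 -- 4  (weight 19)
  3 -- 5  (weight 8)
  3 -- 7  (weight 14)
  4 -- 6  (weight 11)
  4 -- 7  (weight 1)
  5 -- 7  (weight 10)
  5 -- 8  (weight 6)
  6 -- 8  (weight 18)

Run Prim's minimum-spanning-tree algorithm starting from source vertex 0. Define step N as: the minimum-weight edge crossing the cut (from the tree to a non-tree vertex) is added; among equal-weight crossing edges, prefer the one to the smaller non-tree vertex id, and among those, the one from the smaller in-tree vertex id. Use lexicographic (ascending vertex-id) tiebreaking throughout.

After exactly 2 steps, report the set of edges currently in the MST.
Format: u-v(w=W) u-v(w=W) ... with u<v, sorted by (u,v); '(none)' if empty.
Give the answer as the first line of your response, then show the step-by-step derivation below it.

0-8(w=6) 5-8(w=6)

step 1: add edge 0-8 (w=6); MST = {0-8(w=6)}
step 2: add edge 5-8 (w=6); MST = {0-8(w=6) 5-8(w=6)}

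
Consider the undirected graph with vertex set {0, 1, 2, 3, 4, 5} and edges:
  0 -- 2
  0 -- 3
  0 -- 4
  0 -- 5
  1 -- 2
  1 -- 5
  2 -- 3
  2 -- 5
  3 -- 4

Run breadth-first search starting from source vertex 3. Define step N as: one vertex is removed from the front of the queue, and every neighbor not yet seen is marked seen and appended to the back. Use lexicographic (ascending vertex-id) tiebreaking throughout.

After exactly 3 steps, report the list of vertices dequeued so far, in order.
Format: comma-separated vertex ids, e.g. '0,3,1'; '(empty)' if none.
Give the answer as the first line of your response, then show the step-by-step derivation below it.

3,0,2

step 1: dequeue 3; queue=[0,2,4]; order=3
step 2: dequeue 0; queue=[2,4,5]; order=3,0
step 3: dequeue 2; queue=[4,5,1]; order=3,0,2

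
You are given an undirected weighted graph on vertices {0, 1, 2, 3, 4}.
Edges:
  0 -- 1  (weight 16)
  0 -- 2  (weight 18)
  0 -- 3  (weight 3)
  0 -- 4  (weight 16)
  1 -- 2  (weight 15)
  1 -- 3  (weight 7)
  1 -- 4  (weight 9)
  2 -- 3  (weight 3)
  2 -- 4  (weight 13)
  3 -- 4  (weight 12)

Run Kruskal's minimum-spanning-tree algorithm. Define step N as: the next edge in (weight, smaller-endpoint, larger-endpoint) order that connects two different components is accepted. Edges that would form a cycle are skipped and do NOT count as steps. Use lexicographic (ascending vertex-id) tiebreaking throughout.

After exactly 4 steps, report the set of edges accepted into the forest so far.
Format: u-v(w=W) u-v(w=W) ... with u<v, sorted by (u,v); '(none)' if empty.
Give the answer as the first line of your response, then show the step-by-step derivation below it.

0-3(w=3) 1-3(w=7) 1-4(w=9) 2-3(w=3)

step 1: add edge 0-3 (w=3); MST = {0-3(w=3)}
step 2: add edge 2-3 (w=3); MST = {0-3(w=3) 2-3(w=3)}
step 3: add edge 1-3 (w=7); MST = {0-3(w=3) 1-3(w=7) 2-3(w=3)}
step 4: add edge 1-4 (w=9); MST = {0-3(w=3) 1-3(w=7) 1-4(w=9) 2-3(w=3)}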